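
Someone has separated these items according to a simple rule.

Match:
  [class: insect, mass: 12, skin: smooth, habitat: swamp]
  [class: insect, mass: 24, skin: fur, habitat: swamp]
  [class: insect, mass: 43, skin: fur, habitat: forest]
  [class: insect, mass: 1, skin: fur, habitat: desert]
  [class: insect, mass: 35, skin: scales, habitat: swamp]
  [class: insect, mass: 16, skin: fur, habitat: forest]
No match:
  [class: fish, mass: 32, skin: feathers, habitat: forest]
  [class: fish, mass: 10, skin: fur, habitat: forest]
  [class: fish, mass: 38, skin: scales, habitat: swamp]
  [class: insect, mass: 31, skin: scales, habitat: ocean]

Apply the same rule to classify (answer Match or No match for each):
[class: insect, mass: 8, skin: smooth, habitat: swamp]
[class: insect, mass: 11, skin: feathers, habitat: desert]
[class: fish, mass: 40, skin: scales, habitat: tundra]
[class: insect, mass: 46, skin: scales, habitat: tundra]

One predicate separates the groups cleanly: class is insect AND mass ≠ 31.
[class: insect, mass: 8, skin: smooth, habitat: swamp]: Match (class is insect, mass = 8).
[class: insect, mass: 11, skin: feathers, habitat: desert]: Match (class is insect, mass = 11).
[class: fish, mass: 40, skin: scales, habitat: tundra]: No match (class is fish, mass = 40).
[class: insect, mass: 46, skin: scales, habitat: tundra]: Match (class is insect, mass = 46).

Match, Match, No match, Match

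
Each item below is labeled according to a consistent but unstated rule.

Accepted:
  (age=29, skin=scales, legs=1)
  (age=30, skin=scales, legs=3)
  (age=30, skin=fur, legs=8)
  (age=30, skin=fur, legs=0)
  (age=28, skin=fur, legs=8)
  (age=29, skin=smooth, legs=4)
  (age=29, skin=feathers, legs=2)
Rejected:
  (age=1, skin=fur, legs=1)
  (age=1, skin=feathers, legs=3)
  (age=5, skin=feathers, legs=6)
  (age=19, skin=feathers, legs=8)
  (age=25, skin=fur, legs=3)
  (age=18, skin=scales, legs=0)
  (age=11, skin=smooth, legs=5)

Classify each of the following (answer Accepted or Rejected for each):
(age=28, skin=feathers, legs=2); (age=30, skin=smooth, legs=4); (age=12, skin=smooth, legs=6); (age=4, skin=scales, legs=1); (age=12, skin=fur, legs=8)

One predicate separates the groups cleanly: age ≥ 28.
Accepted: (age=28, skin=feathers, legs=2), since age = 28.
Accepted: (age=30, skin=smooth, legs=4), since age = 30.
Rejected: (age=12, skin=smooth, legs=6), since age = 12.
Rejected: (age=4, skin=scales, legs=1), since age = 4.
Rejected: (age=12, skin=fur, legs=8), since age = 12.

Accepted, Accepted, Rejected, Rejected, Rejected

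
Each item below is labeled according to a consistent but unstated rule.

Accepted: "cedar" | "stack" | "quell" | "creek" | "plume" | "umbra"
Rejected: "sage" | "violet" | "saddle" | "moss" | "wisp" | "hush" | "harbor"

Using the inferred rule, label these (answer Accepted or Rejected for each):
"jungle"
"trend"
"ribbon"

Rejected, Accepted, Rejected

One predicate separates the groups cleanly: odd length.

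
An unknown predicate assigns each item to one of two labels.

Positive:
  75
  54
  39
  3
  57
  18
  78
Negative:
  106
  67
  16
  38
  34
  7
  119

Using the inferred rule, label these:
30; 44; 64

Positive, Negative, Negative

The pattern is that an item is 'Positive' exactly when: multiple of 3.
Positive: 30, since 30 = 3·10.
Negative: 44, since 44 = 3·14 + 2.
Negative: 64, since 64 = 3·21 + 1.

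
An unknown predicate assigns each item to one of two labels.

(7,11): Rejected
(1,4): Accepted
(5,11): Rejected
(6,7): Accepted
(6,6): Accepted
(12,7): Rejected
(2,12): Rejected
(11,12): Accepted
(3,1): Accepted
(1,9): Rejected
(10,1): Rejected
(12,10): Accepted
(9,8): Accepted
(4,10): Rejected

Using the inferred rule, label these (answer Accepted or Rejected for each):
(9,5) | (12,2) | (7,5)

Rejected, Rejected, Accepted

A rule that fits every label: |first − second| ≤ 3 — true of each 'Accepted' example, false of each 'Rejected' one.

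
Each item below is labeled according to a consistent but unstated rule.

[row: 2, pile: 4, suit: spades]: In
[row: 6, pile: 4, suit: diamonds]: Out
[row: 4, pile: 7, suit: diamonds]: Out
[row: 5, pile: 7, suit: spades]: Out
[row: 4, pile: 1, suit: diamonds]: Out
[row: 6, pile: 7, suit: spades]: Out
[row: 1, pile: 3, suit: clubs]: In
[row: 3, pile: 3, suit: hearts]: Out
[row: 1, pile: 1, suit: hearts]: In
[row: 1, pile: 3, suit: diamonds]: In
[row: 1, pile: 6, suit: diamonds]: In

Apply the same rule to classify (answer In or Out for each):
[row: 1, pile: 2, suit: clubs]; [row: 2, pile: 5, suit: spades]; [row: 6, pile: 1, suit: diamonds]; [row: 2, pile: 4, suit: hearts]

In, In, Out, In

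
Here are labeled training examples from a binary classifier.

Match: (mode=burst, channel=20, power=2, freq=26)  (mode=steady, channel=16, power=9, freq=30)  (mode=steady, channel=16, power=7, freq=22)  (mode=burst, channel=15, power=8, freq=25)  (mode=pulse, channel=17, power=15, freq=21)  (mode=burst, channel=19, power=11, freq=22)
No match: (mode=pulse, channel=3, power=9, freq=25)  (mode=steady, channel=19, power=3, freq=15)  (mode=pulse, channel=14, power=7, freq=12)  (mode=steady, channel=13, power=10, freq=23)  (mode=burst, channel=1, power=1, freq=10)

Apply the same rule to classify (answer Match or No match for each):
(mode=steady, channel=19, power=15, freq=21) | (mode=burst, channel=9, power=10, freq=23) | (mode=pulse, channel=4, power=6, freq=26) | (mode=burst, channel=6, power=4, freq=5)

The rule appears to be: freq ≥ 21 AND channel ≥ 14.
(mode=steady, channel=19, power=15, freq=21): freq = 21, channel = 19 — checks out, so Match. (mode=burst, channel=9, power=10, freq=23): freq = 23, channel = 9 — doesn't match, so No match. (mode=pulse, channel=4, power=6, freq=26): freq = 26, channel = 4 — doesn't match, so No match. (mode=burst, channel=6, power=4, freq=5): freq = 5, channel = 6 — doesn't match, so No match.

Match, No match, No match, No match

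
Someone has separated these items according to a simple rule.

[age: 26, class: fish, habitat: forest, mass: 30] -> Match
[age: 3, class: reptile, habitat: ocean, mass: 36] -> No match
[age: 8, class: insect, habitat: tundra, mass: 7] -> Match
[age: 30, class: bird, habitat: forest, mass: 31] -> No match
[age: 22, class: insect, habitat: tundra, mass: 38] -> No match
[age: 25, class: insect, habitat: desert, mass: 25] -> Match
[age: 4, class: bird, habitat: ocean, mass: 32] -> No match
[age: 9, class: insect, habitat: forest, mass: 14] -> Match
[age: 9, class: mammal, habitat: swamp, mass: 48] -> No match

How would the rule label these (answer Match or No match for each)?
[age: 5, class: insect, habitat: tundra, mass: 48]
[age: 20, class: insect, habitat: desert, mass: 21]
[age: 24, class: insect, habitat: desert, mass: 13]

No match, Match, Match

The classifier is using: mass ≤ 30.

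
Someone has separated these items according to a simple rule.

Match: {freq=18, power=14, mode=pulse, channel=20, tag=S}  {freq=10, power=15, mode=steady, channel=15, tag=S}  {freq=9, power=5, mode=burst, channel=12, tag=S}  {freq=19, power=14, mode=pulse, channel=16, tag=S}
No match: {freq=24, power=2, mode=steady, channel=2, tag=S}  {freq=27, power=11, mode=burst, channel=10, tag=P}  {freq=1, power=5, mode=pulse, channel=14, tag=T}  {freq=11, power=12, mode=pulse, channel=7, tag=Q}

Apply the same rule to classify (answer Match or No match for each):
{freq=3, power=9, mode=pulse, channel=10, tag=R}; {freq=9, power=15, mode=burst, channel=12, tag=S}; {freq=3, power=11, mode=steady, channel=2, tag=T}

Rule: tag is S AND freq ≤ 19. This holds for each 'Match' example and fails for each 'No match' one.
{freq=3, power=9, mode=pulse, channel=10, tag=R}: No match (tag is R, freq = 3). {freq=9, power=15, mode=burst, channel=12, tag=S}: Match (tag is S, freq = 9). {freq=3, power=11, mode=steady, channel=2, tag=T}: No match (tag is T, freq = 3).

No match, Match, No match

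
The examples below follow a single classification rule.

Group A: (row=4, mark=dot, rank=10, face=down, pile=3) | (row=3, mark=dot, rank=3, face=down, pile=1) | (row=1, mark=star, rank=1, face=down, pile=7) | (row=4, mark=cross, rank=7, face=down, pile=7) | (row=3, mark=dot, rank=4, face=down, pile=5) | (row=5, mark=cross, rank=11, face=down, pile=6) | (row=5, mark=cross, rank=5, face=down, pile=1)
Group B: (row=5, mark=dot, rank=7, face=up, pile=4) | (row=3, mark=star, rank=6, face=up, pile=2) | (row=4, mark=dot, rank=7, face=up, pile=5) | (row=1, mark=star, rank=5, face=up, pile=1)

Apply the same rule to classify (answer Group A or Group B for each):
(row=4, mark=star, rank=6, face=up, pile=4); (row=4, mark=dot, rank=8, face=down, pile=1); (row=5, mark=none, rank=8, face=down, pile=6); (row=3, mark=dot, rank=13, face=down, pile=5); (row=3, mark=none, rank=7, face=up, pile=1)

Group B, Group A, Group A, Group A, Group B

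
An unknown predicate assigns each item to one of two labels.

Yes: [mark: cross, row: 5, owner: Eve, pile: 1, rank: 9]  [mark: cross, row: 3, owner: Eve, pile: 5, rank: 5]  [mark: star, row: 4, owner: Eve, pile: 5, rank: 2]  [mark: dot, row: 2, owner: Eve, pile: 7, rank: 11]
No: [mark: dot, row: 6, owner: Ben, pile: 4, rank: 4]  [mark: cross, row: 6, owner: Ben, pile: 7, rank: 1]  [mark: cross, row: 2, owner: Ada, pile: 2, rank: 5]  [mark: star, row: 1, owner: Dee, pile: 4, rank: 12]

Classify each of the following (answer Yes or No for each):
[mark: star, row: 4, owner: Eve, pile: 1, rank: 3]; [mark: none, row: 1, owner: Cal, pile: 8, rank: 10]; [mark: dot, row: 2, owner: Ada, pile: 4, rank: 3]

Yes, No, No

The common property of the 'Yes' items is: owner is Eve. No 'No' item has it.
[mark: star, row: 4, owner: Eve, pile: 1, rank: 3] — owner is Eve, hence Yes.
[mark: none, row: 1, owner: Cal, pile: 8, rank: 10] — owner is Cal, hence No.
[mark: dot, row: 2, owner: Ada, pile: 4, rank: 3] — owner is Ada, hence No.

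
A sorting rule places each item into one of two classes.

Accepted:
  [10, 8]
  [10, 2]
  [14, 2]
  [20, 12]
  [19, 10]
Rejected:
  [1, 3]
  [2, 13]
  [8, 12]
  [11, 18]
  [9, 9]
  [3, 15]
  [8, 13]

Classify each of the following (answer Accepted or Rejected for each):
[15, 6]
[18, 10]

Accepted, Accepted

All 'Accepted' examples share one property — first > second — and every 'Rejected' example lacks it.
[15, 6] — 15 > 6, hence Accepted. [18, 10] — 18 > 10, hence Accepted.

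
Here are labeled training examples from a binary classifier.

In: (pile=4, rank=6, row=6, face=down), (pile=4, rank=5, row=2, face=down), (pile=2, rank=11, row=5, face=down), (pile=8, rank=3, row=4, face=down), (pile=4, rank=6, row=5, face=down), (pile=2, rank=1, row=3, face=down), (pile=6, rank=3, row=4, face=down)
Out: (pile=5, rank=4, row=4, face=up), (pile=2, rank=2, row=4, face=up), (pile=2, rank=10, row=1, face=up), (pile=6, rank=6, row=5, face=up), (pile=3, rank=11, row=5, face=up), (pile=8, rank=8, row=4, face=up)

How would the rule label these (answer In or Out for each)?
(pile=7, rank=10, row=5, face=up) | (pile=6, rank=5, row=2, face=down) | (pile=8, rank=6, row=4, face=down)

'In' ⟺ face is down.
(pile=7, rank=10, row=5, face=up) → face is up → Out. (pile=6, rank=5, row=2, face=down) → face is down → In. (pile=8, rank=6, row=4, face=down) → face is down → In.

Out, In, In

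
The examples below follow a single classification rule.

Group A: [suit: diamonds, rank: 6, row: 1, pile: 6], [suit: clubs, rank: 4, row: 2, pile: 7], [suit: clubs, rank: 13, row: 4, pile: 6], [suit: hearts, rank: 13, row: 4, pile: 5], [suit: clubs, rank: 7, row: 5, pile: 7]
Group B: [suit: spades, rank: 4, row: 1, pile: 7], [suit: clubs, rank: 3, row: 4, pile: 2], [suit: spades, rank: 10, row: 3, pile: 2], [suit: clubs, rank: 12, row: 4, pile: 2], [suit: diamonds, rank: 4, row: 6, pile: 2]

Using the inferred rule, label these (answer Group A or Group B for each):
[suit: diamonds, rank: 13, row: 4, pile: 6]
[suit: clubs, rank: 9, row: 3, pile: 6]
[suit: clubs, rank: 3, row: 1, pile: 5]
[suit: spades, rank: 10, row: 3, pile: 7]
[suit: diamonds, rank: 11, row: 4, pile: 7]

A rule that fits every label: suit is not spades AND pile ≥ 5 — true of each 'Group A' example, false of each 'Group B' one.
[suit: diamonds, rank: 13, row: 4, pile: 6]: Group A (suit is diamonds, pile = 6). [suit: clubs, rank: 9, row: 3, pile: 6]: Group A (suit is clubs, pile = 6). [suit: clubs, rank: 3, row: 1, pile: 5]: Group A (suit is clubs, pile = 5). [suit: spades, rank: 10, row: 3, pile: 7]: Group B (suit is spades, pile = 7). [suit: diamonds, rank: 11, row: 4, pile: 7]: Group A (suit is diamonds, pile = 7).

Group A, Group A, Group A, Group B, Group A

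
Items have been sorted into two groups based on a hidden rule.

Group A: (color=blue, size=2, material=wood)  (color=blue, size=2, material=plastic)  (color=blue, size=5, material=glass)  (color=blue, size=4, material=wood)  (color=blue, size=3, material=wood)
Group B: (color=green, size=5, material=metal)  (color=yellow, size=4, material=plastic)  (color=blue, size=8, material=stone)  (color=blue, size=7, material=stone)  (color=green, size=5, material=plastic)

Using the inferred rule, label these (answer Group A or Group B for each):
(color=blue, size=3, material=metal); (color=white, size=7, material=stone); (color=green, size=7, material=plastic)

Group A, Group B, Group B

All 'Group A' examples share one property — color is blue AND size ≤ 5 — and every 'Group B' example lacks it.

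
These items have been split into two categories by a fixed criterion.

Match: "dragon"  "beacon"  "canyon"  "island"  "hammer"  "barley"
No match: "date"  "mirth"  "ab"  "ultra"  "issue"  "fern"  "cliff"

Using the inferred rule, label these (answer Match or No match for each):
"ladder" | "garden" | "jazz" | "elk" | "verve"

Match, Match, No match, No match, No match

The distinguishing property — length 6 — holds for all the 'Match' cases and none of the 'No match' cases.
"ladder": Match (length 6). "garden": Match (length 6). "jazz": No match (length 4). "elk": No match (length 3). "verve": No match (length 5).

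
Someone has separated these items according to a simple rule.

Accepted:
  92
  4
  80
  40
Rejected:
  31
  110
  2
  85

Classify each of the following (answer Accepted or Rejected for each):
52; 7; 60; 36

Accepted, Rejected, Accepted, Accepted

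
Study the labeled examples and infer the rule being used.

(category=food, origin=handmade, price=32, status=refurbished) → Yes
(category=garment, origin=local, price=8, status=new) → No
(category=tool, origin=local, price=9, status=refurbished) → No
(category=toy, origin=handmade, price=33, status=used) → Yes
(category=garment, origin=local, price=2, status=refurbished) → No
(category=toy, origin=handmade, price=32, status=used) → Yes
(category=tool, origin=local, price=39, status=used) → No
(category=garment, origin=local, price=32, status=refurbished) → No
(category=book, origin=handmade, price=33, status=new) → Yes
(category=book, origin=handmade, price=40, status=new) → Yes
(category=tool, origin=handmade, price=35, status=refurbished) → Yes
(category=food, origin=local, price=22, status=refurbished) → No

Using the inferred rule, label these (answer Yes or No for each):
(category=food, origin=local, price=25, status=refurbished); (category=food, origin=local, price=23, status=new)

A rule that fits every label: origin is handmade — true of each 'Yes' example, false of each 'No' one.
(category=food, origin=local, price=25, status=refurbished) — origin is local, hence No.
(category=food, origin=local, price=23, status=new) — origin is local, hence No.

No, No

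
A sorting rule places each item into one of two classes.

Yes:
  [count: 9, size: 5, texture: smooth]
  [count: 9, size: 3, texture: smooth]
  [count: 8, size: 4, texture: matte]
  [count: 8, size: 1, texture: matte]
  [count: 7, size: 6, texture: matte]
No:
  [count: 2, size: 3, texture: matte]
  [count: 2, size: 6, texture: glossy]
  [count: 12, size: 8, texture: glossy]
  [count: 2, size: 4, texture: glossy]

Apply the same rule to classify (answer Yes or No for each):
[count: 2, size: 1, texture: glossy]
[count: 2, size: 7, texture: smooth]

The common property of the 'Yes' items is: size ≤ 6 AND count ≥ 7. No 'No' item has it.
[count: 2, size: 1, texture: glossy]: size = 1, count = 2, fails this test → No.
[count: 2, size: 7, texture: smooth]: size = 7, count = 2, fails this test → No.

No, No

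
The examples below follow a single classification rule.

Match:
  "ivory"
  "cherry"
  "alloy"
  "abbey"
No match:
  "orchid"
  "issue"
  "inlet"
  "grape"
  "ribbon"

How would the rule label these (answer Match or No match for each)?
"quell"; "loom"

No match, No match

The rule appears to be: contains 'y'.
"quell" → no 'y' → No match. "loom" → no 'y' → No match.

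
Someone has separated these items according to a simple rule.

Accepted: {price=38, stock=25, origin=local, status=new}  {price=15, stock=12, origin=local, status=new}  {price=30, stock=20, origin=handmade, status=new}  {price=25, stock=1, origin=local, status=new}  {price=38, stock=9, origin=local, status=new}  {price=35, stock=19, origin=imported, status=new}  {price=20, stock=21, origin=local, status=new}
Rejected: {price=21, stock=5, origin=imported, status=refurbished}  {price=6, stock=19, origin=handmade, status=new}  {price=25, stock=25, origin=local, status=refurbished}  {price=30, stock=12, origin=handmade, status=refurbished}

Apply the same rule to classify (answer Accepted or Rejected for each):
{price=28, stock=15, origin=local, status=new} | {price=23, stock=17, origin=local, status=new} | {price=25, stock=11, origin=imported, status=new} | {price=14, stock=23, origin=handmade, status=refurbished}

The pattern is that an item is 'Accepted' exactly when: status is new AND price ≥ 15.

Accepted, Accepted, Accepted, Rejected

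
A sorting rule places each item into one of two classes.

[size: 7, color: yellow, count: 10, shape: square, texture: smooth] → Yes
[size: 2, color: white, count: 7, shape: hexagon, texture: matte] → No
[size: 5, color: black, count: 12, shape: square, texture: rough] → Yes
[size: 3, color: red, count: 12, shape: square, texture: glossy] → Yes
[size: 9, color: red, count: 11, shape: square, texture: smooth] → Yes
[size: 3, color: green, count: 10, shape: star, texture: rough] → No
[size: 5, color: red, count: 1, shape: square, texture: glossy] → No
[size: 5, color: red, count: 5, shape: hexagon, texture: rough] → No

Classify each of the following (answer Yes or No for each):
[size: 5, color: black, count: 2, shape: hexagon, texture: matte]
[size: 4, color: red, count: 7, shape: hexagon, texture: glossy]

The distinguishing property — shape is square AND count ≥ 5 — holds for all the 'Yes' cases and none of the 'No' cases.
[size: 5, color: black, count: 2, shape: hexagon, texture: matte]: shape is hexagon, count = 2, does not satisfy this → No. [size: 4, color: red, count: 7, shape: hexagon, texture: glossy]: shape is hexagon, count = 7, does not satisfy this → No.

No, No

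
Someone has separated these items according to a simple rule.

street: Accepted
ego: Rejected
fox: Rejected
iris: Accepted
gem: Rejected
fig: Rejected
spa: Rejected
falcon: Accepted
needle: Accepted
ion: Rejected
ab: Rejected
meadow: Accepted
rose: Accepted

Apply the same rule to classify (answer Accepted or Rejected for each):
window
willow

One predicate separates the groups cleanly: length ≥ 4.
Accepted: window, since length 6.
Accepted: willow, since length 6.

Accepted, Accepted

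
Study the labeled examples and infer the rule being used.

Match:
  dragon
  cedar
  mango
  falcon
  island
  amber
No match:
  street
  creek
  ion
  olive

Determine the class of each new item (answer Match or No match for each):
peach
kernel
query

Match, No match, No match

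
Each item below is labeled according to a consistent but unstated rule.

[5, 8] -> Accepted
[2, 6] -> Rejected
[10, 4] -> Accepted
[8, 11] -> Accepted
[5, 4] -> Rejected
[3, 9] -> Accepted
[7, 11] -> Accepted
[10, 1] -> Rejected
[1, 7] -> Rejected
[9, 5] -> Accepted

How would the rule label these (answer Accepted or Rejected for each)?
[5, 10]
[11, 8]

The simplest hypothesis consistent with all the labels is: sum ≥ 12.
[5, 10] → 5+10 = 15 → Accepted. [11, 8] → 11+8 = 19 → Accepted.

Accepted, Accepted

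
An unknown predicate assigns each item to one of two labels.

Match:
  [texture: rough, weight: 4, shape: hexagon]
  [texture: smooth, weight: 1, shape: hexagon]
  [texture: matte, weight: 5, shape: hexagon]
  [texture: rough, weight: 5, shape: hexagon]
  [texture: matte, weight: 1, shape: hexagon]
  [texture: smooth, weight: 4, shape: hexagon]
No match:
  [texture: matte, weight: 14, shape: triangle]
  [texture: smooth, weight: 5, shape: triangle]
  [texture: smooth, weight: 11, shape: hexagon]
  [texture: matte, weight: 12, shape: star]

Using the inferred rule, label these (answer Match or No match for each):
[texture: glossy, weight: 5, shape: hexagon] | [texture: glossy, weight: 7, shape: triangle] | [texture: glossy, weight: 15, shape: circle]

Match, No match, No match

All 'Match' examples share one property — shape is hexagon AND weight ≤ 5 — and every 'No match' example lacks it.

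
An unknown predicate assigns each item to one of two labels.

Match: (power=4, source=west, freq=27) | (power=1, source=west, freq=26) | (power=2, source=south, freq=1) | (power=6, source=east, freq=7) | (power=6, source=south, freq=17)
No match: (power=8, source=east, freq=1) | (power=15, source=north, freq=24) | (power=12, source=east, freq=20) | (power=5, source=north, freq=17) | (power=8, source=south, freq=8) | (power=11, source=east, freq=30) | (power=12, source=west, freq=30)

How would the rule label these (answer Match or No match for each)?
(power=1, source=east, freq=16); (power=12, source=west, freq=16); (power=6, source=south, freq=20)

Match, No match, Match

The common property of the 'Match' items is: power ≤ 4 OR power = 6. No 'No match' item has it.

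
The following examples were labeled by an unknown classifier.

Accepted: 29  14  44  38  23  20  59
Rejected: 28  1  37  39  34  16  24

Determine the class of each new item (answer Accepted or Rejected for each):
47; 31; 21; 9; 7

Looking at the examples, the only property every 'Accepted' case has and every 'Rejected' case lacks is: ≡ 2 (mod 3).
47: Accepted (47 mod 3 = 2).
31: Rejected (31 mod 3 = 1).
21: Rejected (21 mod 3 = 0).
9: Rejected (9 mod 3 = 0).
7: Rejected (7 mod 3 = 1).

Accepted, Rejected, Rejected, Rejected, Rejected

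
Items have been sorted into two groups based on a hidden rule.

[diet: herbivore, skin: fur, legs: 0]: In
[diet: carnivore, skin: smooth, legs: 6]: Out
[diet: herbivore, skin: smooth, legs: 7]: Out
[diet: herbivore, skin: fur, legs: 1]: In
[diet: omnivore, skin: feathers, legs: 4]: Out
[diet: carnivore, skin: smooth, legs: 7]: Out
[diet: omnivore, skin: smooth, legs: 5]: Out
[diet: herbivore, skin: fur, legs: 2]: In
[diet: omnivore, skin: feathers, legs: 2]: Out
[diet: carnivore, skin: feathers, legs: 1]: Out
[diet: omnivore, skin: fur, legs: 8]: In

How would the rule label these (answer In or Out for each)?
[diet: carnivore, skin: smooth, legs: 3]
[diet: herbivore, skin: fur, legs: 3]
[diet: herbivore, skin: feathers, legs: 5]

The classifier is using: skin is fur.
[diet: carnivore, skin: smooth, legs: 3] — skin is smooth, hence Out.
[diet: herbivore, skin: fur, legs: 3] — skin is fur, hence In.
[diet: herbivore, skin: feathers, legs: 5] — skin is feathers, hence Out.

Out, In, Out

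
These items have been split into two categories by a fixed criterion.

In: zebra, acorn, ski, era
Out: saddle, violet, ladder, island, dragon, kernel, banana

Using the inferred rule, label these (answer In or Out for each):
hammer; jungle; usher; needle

The common property of the 'In' items is: odd length. No 'Out' item has it.
hammer — length 6, hence Out.
jungle — length 6, hence Out.
usher — length 5, hence In.
needle — length 6, hence Out.

Out, Out, In, Out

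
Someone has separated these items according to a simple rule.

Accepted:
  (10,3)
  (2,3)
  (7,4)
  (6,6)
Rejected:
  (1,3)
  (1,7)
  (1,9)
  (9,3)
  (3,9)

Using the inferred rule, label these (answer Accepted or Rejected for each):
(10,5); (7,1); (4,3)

Checking candidate rules against both groups, what survives is: product is even.
(10,5) → 10·5 = 50 → Accepted.
(7,1) → 7·1 = 7 → Rejected.
(4,3) → 4·3 = 12 → Accepted.

Accepted, Rejected, Accepted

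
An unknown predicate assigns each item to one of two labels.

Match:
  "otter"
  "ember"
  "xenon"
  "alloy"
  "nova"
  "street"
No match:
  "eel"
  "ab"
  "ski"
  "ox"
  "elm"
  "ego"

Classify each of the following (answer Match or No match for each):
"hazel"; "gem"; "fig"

Match, No match, No match

The distinguishing property — length ≥ 4 — holds for all the 'Match' cases and none of the 'No match' cases.
"hazel" → length 5 → Match. "gem" → length 3 → No match. "fig" → length 3 → No match.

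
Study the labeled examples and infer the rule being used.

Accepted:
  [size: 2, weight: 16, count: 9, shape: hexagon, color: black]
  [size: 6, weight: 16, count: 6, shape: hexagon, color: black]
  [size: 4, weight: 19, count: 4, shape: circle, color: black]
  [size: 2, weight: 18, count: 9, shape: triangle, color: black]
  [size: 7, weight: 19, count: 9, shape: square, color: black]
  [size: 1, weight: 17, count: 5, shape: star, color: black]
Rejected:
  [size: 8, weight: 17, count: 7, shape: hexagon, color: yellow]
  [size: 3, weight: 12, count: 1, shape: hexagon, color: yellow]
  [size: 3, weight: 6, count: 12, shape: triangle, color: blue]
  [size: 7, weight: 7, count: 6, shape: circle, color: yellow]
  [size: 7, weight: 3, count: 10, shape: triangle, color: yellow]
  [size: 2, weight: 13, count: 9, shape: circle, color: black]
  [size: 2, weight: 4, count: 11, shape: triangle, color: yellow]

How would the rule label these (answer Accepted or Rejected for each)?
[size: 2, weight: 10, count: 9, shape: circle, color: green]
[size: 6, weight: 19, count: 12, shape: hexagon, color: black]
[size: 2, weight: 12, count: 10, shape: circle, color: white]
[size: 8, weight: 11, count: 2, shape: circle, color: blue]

The common property of the 'Accepted' items is: color is black AND weight ≥ 16. No 'Rejected' item has it.
[size: 2, weight: 10, count: 9, shape: circle, color: green]: Rejected (color is green, weight = 10).
[size: 6, weight: 19, count: 12, shape: hexagon, color: black]: Accepted (color is black, weight = 19).
[size: 2, weight: 12, count: 10, shape: circle, color: white]: Rejected (color is white, weight = 12).
[size: 8, weight: 11, count: 2, shape: circle, color: blue]: Rejected (color is blue, weight = 11).

Rejected, Accepted, Rejected, Rejected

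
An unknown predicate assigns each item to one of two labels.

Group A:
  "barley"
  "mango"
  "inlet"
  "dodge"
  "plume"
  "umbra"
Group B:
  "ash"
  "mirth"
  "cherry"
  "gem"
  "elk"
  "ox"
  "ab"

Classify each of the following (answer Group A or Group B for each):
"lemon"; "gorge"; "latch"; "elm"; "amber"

A rule that fits every label: has ≥ 2 vowels — true of each 'Group A' example, false of each 'Group B' one.

Group A, Group A, Group B, Group B, Group A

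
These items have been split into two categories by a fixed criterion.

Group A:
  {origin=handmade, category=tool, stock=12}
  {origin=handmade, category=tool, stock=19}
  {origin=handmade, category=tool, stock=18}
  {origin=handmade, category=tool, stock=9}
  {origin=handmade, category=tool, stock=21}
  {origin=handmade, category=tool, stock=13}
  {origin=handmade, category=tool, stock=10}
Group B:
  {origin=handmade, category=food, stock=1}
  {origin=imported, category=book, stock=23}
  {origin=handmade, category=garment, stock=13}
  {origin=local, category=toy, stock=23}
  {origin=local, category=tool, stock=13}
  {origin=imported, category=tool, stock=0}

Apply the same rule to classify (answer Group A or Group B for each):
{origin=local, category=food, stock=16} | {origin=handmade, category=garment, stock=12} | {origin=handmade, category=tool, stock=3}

The pattern is that an item is 'Group A' exactly when: origin is handmade AND category is tool.

Group B, Group B, Group A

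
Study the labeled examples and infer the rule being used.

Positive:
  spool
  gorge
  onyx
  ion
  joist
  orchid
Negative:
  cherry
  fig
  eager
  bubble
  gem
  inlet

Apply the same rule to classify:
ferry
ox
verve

A rule that fits every label: contains 'o' — true of each 'Positive' example, false of each 'Negative' one.

Negative, Positive, Negative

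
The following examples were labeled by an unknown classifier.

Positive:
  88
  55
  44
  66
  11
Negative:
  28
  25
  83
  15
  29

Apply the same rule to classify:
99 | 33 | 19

Positive, Positive, Negative

The pattern is that an item is 'Positive' exactly when: multiple of 11.
99 → 99 = 11·9 → Positive. 33 → 33 = 11·3 → Positive. 19 → 19 = 11·1 + 8 → Negative.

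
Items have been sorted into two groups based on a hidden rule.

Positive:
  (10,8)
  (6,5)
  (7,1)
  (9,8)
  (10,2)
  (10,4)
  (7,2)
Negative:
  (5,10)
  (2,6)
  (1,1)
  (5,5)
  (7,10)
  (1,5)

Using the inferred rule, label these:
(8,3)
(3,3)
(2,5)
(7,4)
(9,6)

Comparing the two groups points to one rule — first > second.

Positive, Negative, Negative, Positive, Positive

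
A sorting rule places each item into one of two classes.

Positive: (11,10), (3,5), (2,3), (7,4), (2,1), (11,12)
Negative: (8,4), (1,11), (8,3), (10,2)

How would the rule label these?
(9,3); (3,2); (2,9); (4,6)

Every 'Positive' example satisfies: |first − second| ≤ 3. None of the 'Negative' examples do.
Negative: (9,3), since |9−3| = 6. Positive: (3,2), since |3−2| = 1. Negative: (2,9), since |2−9| = 7. Positive: (4,6), since |4−6| = 2.

Negative, Positive, Negative, Positive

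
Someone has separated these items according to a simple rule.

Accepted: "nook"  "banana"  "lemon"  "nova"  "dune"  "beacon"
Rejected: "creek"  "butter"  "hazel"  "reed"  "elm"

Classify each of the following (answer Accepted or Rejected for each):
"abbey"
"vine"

One predicate separates the groups cleanly: contains 'n'.

Rejected, Accepted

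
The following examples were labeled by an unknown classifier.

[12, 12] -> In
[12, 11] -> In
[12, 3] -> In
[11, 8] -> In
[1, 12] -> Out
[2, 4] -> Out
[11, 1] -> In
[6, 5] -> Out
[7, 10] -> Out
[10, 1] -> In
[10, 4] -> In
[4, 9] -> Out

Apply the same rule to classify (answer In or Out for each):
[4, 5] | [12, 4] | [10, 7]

Out, In, In

Every 'In' example satisfies: first ≥ 8. None of the 'Out' examples do.
[4, 5]: first 4 — doesn't qualify, so Out.
[12, 4]: first 12 — qualifies, so In.
[10, 7]: first 10 — qualifies, so In.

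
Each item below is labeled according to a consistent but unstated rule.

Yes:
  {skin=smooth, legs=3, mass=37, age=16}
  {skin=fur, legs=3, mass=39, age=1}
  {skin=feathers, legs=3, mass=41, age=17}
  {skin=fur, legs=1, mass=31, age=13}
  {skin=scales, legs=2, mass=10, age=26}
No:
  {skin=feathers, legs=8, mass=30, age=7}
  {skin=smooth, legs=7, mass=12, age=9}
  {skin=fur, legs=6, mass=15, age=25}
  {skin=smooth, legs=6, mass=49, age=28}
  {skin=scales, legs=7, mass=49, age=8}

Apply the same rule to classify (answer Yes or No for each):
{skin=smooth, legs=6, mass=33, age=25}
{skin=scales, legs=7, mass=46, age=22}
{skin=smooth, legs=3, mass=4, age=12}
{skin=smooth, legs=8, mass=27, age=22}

No, No, Yes, No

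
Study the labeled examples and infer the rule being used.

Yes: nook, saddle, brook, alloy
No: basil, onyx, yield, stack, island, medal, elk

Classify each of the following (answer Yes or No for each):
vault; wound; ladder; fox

No, No, Yes, No

The classifier is using: has a double letter.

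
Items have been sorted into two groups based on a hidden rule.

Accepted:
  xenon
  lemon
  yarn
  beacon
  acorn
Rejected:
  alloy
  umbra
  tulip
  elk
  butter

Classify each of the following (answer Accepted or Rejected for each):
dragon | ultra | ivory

Accepted, Rejected, Rejected

The simplest hypothesis consistent with all the labels is: contains 'n'.
dragon — has 'n', hence Accepted. ultra — no 'n', hence Rejected. ivory — no 'n', hence Rejected.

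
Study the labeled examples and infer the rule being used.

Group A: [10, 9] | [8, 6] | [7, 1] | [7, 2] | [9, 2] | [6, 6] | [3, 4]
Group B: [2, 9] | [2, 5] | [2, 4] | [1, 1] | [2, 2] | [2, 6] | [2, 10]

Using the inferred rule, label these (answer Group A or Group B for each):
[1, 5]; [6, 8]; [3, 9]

Group B, Group A, Group A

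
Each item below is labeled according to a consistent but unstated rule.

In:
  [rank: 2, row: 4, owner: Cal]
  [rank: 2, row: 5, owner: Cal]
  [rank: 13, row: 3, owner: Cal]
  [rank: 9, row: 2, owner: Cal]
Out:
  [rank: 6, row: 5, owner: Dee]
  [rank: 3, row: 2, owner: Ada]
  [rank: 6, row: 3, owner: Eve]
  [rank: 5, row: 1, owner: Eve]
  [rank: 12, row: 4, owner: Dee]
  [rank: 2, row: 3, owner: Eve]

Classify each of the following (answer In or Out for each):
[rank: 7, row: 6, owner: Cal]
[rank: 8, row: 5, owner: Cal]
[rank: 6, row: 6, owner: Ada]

In, In, Out

The common property of the 'In' items is: owner is Cal. No 'Out' item has it.
[rank: 7, row: 6, owner: Cal]: owner is Cal, qualifies → In.
[rank: 8, row: 5, owner: Cal]: owner is Cal, qualifies → In.
[rank: 6, row: 6, owner: Ada]: owner is Ada, doesn't qualify → Out.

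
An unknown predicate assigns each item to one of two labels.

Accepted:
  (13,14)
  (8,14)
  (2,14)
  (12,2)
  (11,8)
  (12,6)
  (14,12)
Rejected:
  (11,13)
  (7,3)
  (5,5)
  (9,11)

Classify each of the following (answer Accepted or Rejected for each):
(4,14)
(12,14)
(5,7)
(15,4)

Accepted, Accepted, Rejected, Accepted

One predicate separates the groups cleanly: second is even.
(4,14) — second 14, hence Accepted. (12,14) — second 14, hence Accepted. (5,7) — second 7, hence Rejected. (15,4) — second 4, hence Accepted.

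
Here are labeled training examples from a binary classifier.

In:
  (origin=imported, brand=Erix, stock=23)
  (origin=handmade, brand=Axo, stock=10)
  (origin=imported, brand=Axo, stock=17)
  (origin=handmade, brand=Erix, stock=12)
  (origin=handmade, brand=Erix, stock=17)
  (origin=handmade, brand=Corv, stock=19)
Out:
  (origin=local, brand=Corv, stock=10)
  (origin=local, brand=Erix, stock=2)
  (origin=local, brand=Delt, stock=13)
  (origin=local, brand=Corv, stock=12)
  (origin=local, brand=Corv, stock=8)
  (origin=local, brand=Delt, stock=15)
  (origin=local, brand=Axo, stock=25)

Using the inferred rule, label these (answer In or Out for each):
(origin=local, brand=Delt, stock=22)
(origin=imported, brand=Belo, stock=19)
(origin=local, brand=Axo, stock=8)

Looking at the examples, the only property every 'In' case has and every 'Out' case lacks is: origin is not local.
(origin=local, brand=Delt, stock=22) → origin is local → Out.
(origin=imported, brand=Belo, stock=19) → origin is imported → In.
(origin=local, brand=Axo, stock=8) → origin is local → Out.

Out, In, Out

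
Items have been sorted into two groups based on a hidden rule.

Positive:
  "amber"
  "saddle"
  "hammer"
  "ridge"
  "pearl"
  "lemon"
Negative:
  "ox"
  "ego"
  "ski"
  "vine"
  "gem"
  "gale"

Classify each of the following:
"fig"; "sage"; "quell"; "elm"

Negative, Negative, Positive, Negative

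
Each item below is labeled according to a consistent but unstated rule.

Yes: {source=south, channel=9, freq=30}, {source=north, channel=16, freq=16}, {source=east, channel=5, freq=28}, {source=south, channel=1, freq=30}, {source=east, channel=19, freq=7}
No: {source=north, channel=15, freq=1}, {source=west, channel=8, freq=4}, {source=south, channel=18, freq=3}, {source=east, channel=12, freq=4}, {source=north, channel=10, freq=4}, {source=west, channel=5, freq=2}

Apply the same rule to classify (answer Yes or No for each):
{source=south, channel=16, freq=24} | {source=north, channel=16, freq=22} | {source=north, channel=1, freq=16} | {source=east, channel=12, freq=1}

A rule that fits every label: freq ≥ 7 — true of each 'Yes' example, false of each 'No' one.
{source=south, channel=16, freq=24}: Yes (freq = 24).
{source=north, channel=16, freq=22}: Yes (freq = 22).
{source=north, channel=1, freq=16}: Yes (freq = 16).
{source=east, channel=12, freq=1}: No (freq = 1).

Yes, Yes, Yes, No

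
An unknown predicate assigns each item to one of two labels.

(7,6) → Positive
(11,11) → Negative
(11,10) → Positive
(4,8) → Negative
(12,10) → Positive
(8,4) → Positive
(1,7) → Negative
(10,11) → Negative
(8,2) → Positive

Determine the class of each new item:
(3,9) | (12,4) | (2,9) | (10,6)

Negative, Positive, Negative, Positive

The simplest hypothesis consistent with all the labels is: first > second.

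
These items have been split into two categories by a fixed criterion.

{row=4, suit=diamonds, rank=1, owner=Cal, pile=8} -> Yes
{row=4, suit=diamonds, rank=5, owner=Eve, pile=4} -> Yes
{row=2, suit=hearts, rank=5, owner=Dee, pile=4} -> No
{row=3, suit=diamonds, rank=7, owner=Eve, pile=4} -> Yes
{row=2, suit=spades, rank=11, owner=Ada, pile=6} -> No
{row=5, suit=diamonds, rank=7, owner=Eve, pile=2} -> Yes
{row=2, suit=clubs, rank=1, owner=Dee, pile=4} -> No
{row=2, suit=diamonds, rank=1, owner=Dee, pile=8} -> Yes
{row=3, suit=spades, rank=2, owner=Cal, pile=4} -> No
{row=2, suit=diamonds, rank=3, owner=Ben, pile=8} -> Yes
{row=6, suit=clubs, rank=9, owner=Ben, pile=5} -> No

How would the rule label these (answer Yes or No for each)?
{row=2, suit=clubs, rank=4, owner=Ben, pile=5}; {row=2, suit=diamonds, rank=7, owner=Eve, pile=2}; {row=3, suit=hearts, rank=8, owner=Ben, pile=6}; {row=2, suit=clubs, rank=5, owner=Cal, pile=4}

The rule appears to be: suit is diamonds.

No, Yes, No, No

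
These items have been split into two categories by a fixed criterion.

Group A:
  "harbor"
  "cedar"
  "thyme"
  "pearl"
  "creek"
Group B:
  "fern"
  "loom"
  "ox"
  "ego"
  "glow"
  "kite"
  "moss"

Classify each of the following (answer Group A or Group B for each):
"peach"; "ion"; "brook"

A rule that fits every label: length ≥ 5 — true of each 'Group A' example, false of each 'Group B' one.
"peach": length 5, matches → Group A.
"ion": length 3, does not fit → Group B.
"brook": length 5, matches → Group A.

Group A, Group B, Group A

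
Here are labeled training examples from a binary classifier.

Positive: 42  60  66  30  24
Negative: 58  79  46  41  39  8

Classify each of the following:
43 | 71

Negative, Negative

Checking candidate rules against both groups, what survives is: multiple of 6.
43 — 43 = 6·7 + 1, hence Negative.
71 — 71 = 6·11 + 5, hence Negative.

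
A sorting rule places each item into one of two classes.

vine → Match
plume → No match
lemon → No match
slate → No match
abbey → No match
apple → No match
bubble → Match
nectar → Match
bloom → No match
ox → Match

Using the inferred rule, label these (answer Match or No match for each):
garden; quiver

Match, Match

Comparing the two groups points to one rule — even length.
garden: length 6, passes → Match.
quiver: length 6, passes → Match.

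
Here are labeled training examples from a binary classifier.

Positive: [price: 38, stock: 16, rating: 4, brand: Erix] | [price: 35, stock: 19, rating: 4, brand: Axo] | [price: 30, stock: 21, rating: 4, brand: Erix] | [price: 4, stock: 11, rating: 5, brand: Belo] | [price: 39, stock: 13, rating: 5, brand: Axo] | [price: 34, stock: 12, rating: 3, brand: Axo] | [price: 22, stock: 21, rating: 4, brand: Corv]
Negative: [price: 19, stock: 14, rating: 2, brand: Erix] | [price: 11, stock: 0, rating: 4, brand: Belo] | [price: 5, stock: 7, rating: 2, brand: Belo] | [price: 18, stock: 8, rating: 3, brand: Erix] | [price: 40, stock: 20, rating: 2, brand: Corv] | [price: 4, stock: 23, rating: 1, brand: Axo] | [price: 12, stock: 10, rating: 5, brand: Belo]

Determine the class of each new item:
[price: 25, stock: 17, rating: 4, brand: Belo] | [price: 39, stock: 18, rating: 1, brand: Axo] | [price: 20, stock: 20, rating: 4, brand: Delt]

All 'Positive' examples share one property — rating ≥ 3 AND stock ≥ 11 — and every 'Negative' example lacks it.
[price: 25, stock: 17, rating: 4, brand: Belo]: rating = 4, stock = 17 — meets the rule, so Positive.
[price: 39, stock: 18, rating: 1, brand: Axo]: rating = 1, stock = 18 — fails the rule, so Negative.
[price: 20, stock: 20, rating: 4, brand: Delt]: rating = 4, stock = 20 — meets the rule, so Positive.

Positive, Negative, Positive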